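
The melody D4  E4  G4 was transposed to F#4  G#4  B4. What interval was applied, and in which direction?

up a major third

Take the first pair: D4 → F#4. D to F spans 3 letter names, so the interval is some kind of third.
D4 to F#4 is 4 semitones, which makes it a major third; the second version is higher, so the direction is up.
Checking another pair — G4 → B4 — gives the same interval.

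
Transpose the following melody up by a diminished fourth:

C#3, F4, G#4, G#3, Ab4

C#3 → F3
F4 → Bbb4
G#4 → C5
G#3 → C4
Ab4 → Dbb5

F3 Bbb4 C5 C4 Dbb5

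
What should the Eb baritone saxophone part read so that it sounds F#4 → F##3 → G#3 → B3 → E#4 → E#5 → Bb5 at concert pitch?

D#6 D##5 E#5 G#5 C##6 C##7 G7

Written C4 sounds as Eb2 on the Eb baritone saxophone, so concert pitches are written a major thirteenth up.
F#4 becomes D#6
F##3 becomes D##5
G#3 becomes E#5
B3 becomes G#5
E#4 becomes C##6
E#5 becomes C##7
Bb5 becomes G7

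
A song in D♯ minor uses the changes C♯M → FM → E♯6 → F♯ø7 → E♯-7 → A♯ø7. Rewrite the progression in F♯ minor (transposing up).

D♯ minor up to F♯ minor is a minor third; each chord root moves by that interval while the quality stays the same.
C♯M: root C♯ up a minor third → E, giving EM.
FM: root F up a minor third → Ab, giving AbM.
E♯6: root E♯ up a minor third → G#, giving G#6.
F♯ø7: root F♯ up a minor third → A, giving Aø7.
E♯-7: root E♯ up a minor third → G#, giving G#-7.
A♯ø7: root A♯ up a minor third → C#, giving C#ø7.

EM AbM G#6 Aø7 G#-7 C#ø7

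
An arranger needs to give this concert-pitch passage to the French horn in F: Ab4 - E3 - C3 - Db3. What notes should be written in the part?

Written C4 sounds as F3 on the French horn in F, so concert pitches are written a perfect fifth up.
Ab4 → Eb5
E3 → B3
C3 → G3
Db3 → Ab3

Eb5 B3 G3 Ab3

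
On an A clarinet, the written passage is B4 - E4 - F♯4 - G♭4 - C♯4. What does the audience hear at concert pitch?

G#4 C#4 D#4 Eb4 A#3

The A clarinet sounds a minor third below written, so transpose each written note down a minor third.
B4 gives G#4
E4 gives C#4
F#4 gives D#4
Gb4 gives Eb4
C#4 gives A#3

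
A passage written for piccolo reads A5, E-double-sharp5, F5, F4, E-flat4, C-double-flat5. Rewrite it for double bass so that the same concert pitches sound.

First find concert pitch: the piccolo sounds a perfect octave above written, so A5 E-double-sharp5 F5 F4 E-flat4 C-double-flat5 sounds A6 E##6 F6 F5 Eb5 Cbb6.
Then write for double bass: it sounds a perfect octave below written, so the part must be a perfect octave above concert.
A6 → A7
E##6 → E##7
F6 → F7
F5 → F6
Eb5 → Eb6
Cbb6 → Cbb7

A7 E##7 F7 F6 Eb6 Cbb7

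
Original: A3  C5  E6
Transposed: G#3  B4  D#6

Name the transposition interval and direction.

down a minor second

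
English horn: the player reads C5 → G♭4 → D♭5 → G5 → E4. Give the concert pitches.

Written C4 on the English horn sounds as F3, a perfect fifth lower; apply that shift to every note.
C5 -> F4
Gb4 -> Cb4
Db5 -> Gb4
G5 -> C5
E4 -> A3

F4 Cb4 Gb4 C5 A3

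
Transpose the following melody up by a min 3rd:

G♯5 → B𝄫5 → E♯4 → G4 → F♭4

G#5 -> B5
Bbb5 -> Dbb6
E#4 -> G#4
G4 -> Bb4
Fb4 -> Abb4

B5 Dbb6 G#4 Bb4 Abb4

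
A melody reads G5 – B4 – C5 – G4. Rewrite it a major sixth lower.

Bb4 D4 Eb4 Bb3

G5 becomes Bb4
B4 becomes D4
C5 becomes Eb4
G4 becomes Bb3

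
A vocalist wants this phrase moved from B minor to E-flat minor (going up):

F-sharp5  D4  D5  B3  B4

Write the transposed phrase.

B minor to E-flat minor up is a diminished fourth, so every note moves up by that interval.
F#5 → Bb5
D4 → Gb4
D5 → Gb5
B3 → Eb4
B4 → Eb5

Bb5 Gb4 Gb5 Eb4 Eb5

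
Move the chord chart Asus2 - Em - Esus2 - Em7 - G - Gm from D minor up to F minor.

Csus2 Gm Gsus2 Gm7 Bb Bbm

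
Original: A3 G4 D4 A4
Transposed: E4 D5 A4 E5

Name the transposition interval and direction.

up a perfect fifth

Take the first pair: A3 → E4. A to E spans 5 letter names, so the interval is some kind of fifth.
A3 to E4 is 7 semitones, which makes it a perfect fifth; the second version is higher, so the direction is up.
Checking another pair — A4 → E5 — gives the same interval.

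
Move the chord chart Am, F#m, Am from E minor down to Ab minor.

E minor down to Ab minor is an augmented fifth; each chord root moves by that interval while the quality stays the same.
Am: root A down an augmented fifth → Db, giving Dbm.
F#m: root F# down an augmented fifth → Bb, giving Bbm.
Am: root A down an augmented fifth → Db, giving Dbm.

Dbm Bbm Dbm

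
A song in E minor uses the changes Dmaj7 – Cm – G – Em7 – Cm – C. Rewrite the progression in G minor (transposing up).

E minor up to G minor is a minor third; each chord root moves by that interval while the quality stays the same.
Dmaj7: root D up a minor third → F, giving Fmaj7.
Cm: root C up a minor third → Eb, giving Ebm.
G: root G up a minor third → Bb, giving Bb.
Em7: root E up a minor third → G, giving Gm7.
Cm: root C up a minor third → Eb, giving Ebm.
C: root C up a minor third → Eb, giving Eb.

Fmaj7 Ebm Bb Gm7 Ebm Eb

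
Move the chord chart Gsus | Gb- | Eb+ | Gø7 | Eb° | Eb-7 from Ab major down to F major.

Ab major down to F major is a minor third; each chord root moves by that interval while the quality stays the same.
Gsus: root G down a minor third → E, giving Esus.
Gb-: root Gb down a minor third → Eb, giving Eb-.
Eb+: root Eb down a minor third → C, giving C+.
Gø7: root G down a minor third → E, giving Eø7.
Eb°: root Eb down a minor third → C, giving C°.
Eb-7: root Eb down a minor third → C, giving C-7.

Esus Eb- C+ Eø7 C° C-7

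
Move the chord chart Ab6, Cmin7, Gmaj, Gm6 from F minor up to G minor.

Bb6 Dmin7 Amaj Am6

F minor up to G minor is a major second; each chord root moves by that interval while the quality stays the same.
Ab6: root Ab up a major second → Bb, giving Bb6.
Cmin7: root C up a major second → D, giving Dmin7.
Gmaj: root G up a major second → A, giving Amaj.
Gm6: root G up a major second → A, giving Am6.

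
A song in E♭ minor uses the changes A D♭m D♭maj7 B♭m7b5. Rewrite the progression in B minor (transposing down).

E♭ minor down to B minor is a diminished fourth; each chord root moves by that interval while the quality stays the same.
A: root A down a diminished fourth → E#, giving E#.
D♭m: root D♭ down a diminished fourth → A, giving Am.
D♭maj7: root D♭ down a diminished fourth → A, giving Amaj7.
B♭m7b5: root B♭ down a diminished fourth → F#, giving F#m7b5.

E# Am Amaj7 F#m7b5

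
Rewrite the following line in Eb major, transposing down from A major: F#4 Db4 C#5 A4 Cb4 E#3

A major to Eb major down is an augmented fourth, so every note moves down by that interval.
F#4 to C4
Db4 to Abb3
C#5 to G4
A4 to Eb4
Cb4 to Gbb3
E#3 to B2

C4 Abb3 G4 Eb4 Gbb3 B2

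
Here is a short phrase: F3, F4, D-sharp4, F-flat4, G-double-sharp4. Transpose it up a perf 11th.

Bb4 Bb5 G#5 Bbb5 C##6

A perfect eleventh up from F3 gives Bb4.
F4: an eleventh up reaches B, and 17 semitones makes it Bb5.
D#4 up a perfect eleventh is G#5.
A perfect eleventh up from Fb4 gives Bbb5.
A perfect eleventh up from G##4 gives C##6.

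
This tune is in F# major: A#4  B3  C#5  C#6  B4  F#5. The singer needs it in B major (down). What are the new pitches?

D#4 E3 F#4 F#5 E4 B4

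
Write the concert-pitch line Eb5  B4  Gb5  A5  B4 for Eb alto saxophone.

Written C4 sounds as Eb3 on the Eb alto saxophone, so concert pitches are written a major sixth up.
Eb5 to C6
B4 to G#5
Gb5 to Eb6
A5 to F#6
B4 to G#5

C6 G#5 Eb6 F#6 G#5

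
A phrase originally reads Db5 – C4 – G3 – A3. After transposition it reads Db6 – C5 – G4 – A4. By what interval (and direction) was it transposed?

Take the first pair: Db5 → Db6. D to D spans 8 letter names, so the interval is some kind of octave.
Db5 to Db6 is 12 semitones, which makes it a perfect octave; the second version is higher, so the direction is up.
Checking another pair — A3 → A4 — gives the same interval.

up a perfect octave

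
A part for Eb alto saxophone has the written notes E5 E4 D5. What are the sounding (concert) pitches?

Written C4 on the Eb alto saxophone sounds as Eb3, a major sixth lower; apply that shift to every note.
E5 -> G4
E4 -> G3
D5 -> F4

G4 G3 F4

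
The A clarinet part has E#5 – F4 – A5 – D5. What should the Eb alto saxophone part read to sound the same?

A##5 B4 D#6 G#5

First find concert pitch: the A clarinet sounds a minor third below written, so E#5 F4 A5 D5 sounds C##5 D4 F#5 B4.
Then write for Eb alto saxophone: it sounds a major sixth below written, so the part must be a major sixth above concert.
C##5 → A##5
D4 → B4
F#5 → D#6
B4 → G#5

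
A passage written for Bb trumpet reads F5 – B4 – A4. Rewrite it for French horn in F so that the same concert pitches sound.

First find concert pitch: the Bb trumpet sounds a major second below written, so F5 B4 A4 sounds Eb5 A4 G4.
Then write for French horn in F: it sounds a perfect fifth below written, so the part must be a perfect fifth above concert.
Eb5 → Bb5
A4 → E5
G4 → D5

Bb5 E5 D5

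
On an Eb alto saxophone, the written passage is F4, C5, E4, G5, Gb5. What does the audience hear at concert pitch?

Ab3 Eb4 G3 Bb4 Bbb4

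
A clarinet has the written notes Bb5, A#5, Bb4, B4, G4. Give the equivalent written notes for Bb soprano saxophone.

First find concert pitch: the A clarinet sounds a minor third below written, so Bb5 A#5 Bb4 B4 G4 sounds G5 F##5 G4 G#4 E4.
Then write for Bb soprano saxophone: it sounds a major second below written, so the part must be a major second above concert.
G5 → A5
F##5 → G##5
G4 → A4
G#4 → A#4
E4 → F#4

A5 G##5 A4 A#4 F#4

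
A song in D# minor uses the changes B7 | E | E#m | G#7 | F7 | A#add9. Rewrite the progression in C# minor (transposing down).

A7 D D#m F#7 Eb7 G#add9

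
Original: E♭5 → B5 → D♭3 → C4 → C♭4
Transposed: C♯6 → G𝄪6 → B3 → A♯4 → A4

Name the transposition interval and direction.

up an augmented sixth

From Eb5 to C#6 is 6 letter names — a sixth of some quality.
Eb5 to C#6 is 10 semitones, which makes it an augmented sixth; the second version is higher, so the direction is up.
Checking another pair — Cb4 → A4 — gives the same interval.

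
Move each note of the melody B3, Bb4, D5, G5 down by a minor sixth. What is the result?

D#3 D4 F#4 B4

B3 down a minor sixth is D#3.
Bb4: a sixth down reaches D, and 8 semitones makes it D4.
D5 down a minor sixth is F#4.
A minor sixth down from G5 gives B4.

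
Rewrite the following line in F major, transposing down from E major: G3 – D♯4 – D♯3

Ab2 E3 E2

From E down to F is a major seventh; apply that to each pitch.
G3 -> Ab2
D#4 -> E3
D#3 -> E2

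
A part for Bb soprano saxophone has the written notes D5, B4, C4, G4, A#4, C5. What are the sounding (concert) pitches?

C5 A4 Bb3 F4 G#4 Bb4

Written C4 on the Bb soprano saxophone sounds as Bb3, a major second lower; apply that shift to every note.
D5 -> C5
B4 -> A4
C4 -> Bb3
G4 -> F4
A#4 -> G#4
C5 -> Bb4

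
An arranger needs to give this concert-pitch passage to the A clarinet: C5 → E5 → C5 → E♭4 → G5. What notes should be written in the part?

Eb5 G5 Eb5 Gb4 Bb5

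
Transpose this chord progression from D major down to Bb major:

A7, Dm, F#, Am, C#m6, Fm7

D major down to Bb major is a major third; each chord root moves by that interval while the quality stays the same.
A7: root A down a major third → F, giving F7.
Dm: root D down a major third → Bb, giving Bbm.
F#: root F# down a major third → D, giving D.
Am: root A down a major third → F, giving Fm.
C#m6: root C# down a major third → A, giving Am6.
Fm7: root F down a major third → Db, giving Dbm7.

F7 Bbm D Fm Am6 Dbm7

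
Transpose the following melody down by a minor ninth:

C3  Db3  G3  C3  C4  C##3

B1 C2 F#2 B1 B2 B##1

C3 down a minor ninth is B1.
A minor ninth down from Db3 gives C2.
A minor ninth down from G3 gives F#2.
C3: a ninth down reaches B, and 13 semitones makes it B1.
C4 down a minor ninth is B2.
C##3 down a minor ninth is B##1.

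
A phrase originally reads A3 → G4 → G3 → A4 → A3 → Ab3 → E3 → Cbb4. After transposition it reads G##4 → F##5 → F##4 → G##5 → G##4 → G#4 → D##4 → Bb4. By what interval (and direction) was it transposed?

Take the first pair: A3 → G##4. A to G spans 7 letter names, so the interval is some kind of seventh.
A3 to G##4 is 12 semitones, which makes it an augmented seventh; the second version is higher, so the direction is up.
Checking another pair — Cbb4 → Bb4 — gives the same interval.

up an augmented seventh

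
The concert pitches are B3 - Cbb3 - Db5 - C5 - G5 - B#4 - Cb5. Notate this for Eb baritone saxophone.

Written C4 sounds as Eb2 on the Eb baritone saxophone, so concert pitches are written a major thirteenth up.
B3 → G#5
Cbb3 → Abb4
Db5 → Bb6
C5 → A6
G5 → E7
B#4 → G##6
Cb5 → Ab6

G#5 Abb4 Bb6 A6 E7 G##6 Ab6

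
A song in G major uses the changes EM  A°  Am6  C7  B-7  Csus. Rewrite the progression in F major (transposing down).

DM G° Gm6 Bb7 A-7 Bbsus

G major down to F major is a major second; each chord root moves by that interval while the quality stays the same.
EM: root E down a major second → D, giving DM.
A°: root A down a major second → G, giving G°.
Am6: root A down a major second → G, giving Gm6.
C7: root C down a major second → Bb, giving Bb7.
B-7: root B down a major second → A, giving A-7.
Csus: root C down a major second → Bb, giving Bbsus.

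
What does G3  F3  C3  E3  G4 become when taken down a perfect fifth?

A perfect fifth down from G3 gives C3.
F3 down a perfect fifth is Bb2.
C3 down a perfect fifth is F2.
E3 down a perfect fifth is A2.
A perfect fifth down from G4 gives C4.

C3 Bb2 F2 A2 C4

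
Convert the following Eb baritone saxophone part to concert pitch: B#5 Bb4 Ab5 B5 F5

D#4 Db3 Cb4 D4 Ab3

Written C4 on the Eb baritone saxophone sounds as Eb2, a major thirteenth lower; apply that shift to every note.
B#5 -> D#4
Bb4 -> Db3
Ab5 -> Cb4
B5 -> D4
F5 -> Ab3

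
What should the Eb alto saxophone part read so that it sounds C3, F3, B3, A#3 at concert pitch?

The Eb alto saxophone sounds a major sixth below written, so the written part must be a major sixth above concert — transpose each note up.
C3 to A3
F3 to D4
B3 to G#4
A#3 to F##4

A3 D4 G#4 F##4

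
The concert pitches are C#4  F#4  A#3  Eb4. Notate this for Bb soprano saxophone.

Written C4 sounds as Bb3 on the Bb soprano saxophone, so concert pitches are written a major second up.
C#4 gives D#4
F#4 gives G#4
A#3 gives B#3
Eb4 gives F4

D#4 G#4 B#3 F4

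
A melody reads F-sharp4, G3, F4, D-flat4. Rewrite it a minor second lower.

F#4: a second down reaches E, and 1 semitone makes it E#4.
G3 down a minor second is F#3.
A minor second down from F4 gives E4.
Db4 down a minor second is C4.

E#4 F#3 E4 C4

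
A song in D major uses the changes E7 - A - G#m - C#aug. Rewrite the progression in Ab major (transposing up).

D major up to Ab major is a diminished fifth; each chord root moves by that interval while the quality stays the same.
E7: root E up a diminished fifth → Bb, giving Bb7.
A: root A up a diminished fifth → Eb, giving Eb.
G#m: root G# up a diminished fifth → D, giving Dm.
C#aug: root C# up a diminished fifth → G, giving Gaug.

Bb7 Eb Dm Gaug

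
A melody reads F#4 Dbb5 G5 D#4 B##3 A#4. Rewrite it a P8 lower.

F#3 Dbb4 G4 D#3 B##2 A#3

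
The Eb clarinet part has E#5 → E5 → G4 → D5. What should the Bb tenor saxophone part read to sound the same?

First find concert pitch: the Eb clarinet sounds a minor third above written, so E#5 E5 G4 D5 sounds G#5 G5 Bb4 F5.
Then write for Bb tenor saxophone: it sounds a major ninth below written, so the part must be a major ninth above concert.
G#5 → A#6
G5 → A6
Bb4 → C6
F5 → G6

A#6 A6 C6 G6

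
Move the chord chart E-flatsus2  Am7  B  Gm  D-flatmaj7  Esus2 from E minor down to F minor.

Fbsus2 Bbm7 C Abm Ebbmaj7 Fsus2

E minor down to F minor is a major seventh; each chord root moves by that interval while the quality stays the same.
E-flatsus2: root E-flat down a major seventh → Fb, giving Fbsus2.
Am7: root A down a major seventh → Bb, giving Bbm7.
B: root B down a major seventh → C, giving C.
Gm: root G down a major seventh → Ab, giving Abm.
D-flatmaj7: root D-flat down a major seventh → Ebb, giving Ebbmaj7.
Esus2: root E down a major seventh → F, giving Fsus2.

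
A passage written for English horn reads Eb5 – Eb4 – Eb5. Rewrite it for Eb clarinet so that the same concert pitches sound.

F4 F3 F4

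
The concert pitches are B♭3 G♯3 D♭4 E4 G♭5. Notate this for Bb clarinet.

C4 A#3 Eb4 F#4 Ab5

Written C4 sounds as Bb3 on the Bb clarinet, so concert pitches are written a major second up.
Bb3 to C4
G#3 to A#3
Db4 to Eb4
E4 to F#4
Gb5 to Ab5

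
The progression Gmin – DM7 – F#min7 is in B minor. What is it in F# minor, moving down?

Dmin AM7 C#min7

B minor down to F# minor is a perfect fourth; each chord root moves by that interval while the quality stays the same.
Gmin: root G down a perfect fourth → D, giving Dmin.
DM7: root D down a perfect fourth → A, giving AM7.
F#min7: root F# down a perfect fourth → C#, giving C#min7.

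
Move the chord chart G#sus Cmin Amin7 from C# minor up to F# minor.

C#sus Fmin Dmin7

C# minor up to F# minor is a perfect fourth; each chord root moves by that interval while the quality stays the same.
G#sus: root G# up a perfect fourth → C#, giving C#sus.
Cmin: root C up a perfect fourth → F, giving Fmin.
Amin7: root A up a perfect fourth → D, giving Dmin7.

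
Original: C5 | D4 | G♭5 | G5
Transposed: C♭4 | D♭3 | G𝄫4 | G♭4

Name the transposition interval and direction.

down an augmented octave

Take the first pair: C5 → Cb4. C to C spans 8 letter names, so the interval is some kind of octave.
Cb4 to C5 is 13 semitones, which makes it an augmented octave; the second version is lower, so the direction is down.
Checking another pair — G5 → Gb4 — gives the same interval.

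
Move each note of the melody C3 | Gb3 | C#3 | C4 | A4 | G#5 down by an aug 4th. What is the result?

C3 → Gb2
Gb3 → Dbb3
C#3 → G2
C4 → Gb3
A4 → Eb4
G#5 → D5

Gb2 Dbb3 G2 Gb3 Eb4 D5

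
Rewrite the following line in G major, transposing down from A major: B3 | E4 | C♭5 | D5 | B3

A3 D4 Bbb4 C5 A3

A major to G major down is a major second, so every note moves down by that interval.
B3 to A3
E4 to D4
Cb5 to Bbb4
D5 to C5
B3 to A3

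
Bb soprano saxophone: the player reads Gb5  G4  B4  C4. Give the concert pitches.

Fb5 F4 A4 Bb3

Written C4 on the Bb soprano saxophone sounds as Bb3, a major second lower; apply that shift to every note.
Gb5 to Fb5
G4 to F4
B4 to A4
C4 to Bb3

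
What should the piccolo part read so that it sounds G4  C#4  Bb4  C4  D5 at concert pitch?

G3 C#3 Bb3 C3 D4

Written C4 sounds as C5 on the piccolo, so concert pitches are written a perfect octave down.
G4 to G3
C#4 to C#3
Bb4 to Bb3
C4 to C3
D5 to D4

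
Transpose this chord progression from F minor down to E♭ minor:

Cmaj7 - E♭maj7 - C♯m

Bbmaj7 Dbmaj7 Bm

F minor down to E♭ minor is a major second; each chord root moves by that interval while the quality stays the same.
Cmaj7: root C down a major second → Bb, giving Bbmaj7.
E♭maj7: root E♭ down a major second → Db, giving Dbmaj7.
C♯m: root C♯ down a major second → B, giving Bm.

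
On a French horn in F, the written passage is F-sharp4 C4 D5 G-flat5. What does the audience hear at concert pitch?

B3 F3 G4 Cb5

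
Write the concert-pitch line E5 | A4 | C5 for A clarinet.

The A clarinet sounds a minor third below written, so the written part must be a minor third above concert — transpose each note up.
E5 to G5
A4 to C5
C5 to Eb5

G5 C5 Eb5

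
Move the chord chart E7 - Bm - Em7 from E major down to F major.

E major down to F major is a major seventh; each chord root moves by that interval while the quality stays the same.
E7: root E down a major seventh → F, giving F7.
Bm: root B down a major seventh → C, giving Cm.
Em7: root E down a major seventh → F, giving Fm7.

F7 Cm Fm7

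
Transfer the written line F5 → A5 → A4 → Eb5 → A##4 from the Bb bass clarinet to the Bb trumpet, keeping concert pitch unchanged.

First find concert pitch: the Bb bass clarinet sounds a major ninth below written, so F5 A5 A4 Eb5 A##4 sounds Eb4 G4 G3 Db4 G##3.
Then write for Bb trumpet: it sounds a major second below written, so the part must be a major second above concert.
Eb4 → F4
G4 → A4
G3 → A3
Db4 → Eb4
G##3 → A##3

F4 A4 A3 Eb4 A##3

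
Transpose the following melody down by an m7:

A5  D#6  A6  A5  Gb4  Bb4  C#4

B4 E#5 B5 B4 Ab3 C4 D#3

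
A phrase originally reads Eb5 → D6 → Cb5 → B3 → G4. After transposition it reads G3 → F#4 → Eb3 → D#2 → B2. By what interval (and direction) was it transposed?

down a minor thirteenth

Take the first pair: Eb5 → G3. E to G spans 13 letter names, so the interval is some kind of thirteenth.
G3 to Eb5 is 20 semitones, which makes it a minor thirteenth; the second version is lower, so the direction is down.
Checking another pair — G4 → B2 — gives the same interval.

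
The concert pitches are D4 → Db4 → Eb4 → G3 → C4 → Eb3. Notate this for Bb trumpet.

E4 Eb4 F4 A3 D4 F3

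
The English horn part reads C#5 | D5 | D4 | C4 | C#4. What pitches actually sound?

F#4 G4 G3 F3 F#3

The English horn sounds a perfect fifth below written, so transpose each written note down a perfect fifth.
C#5 -> F#4
D5 -> G4
D4 -> G3
C4 -> F3
C#4 -> F#3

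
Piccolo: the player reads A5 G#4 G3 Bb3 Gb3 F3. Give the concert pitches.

A6 G#5 G4 Bb4 Gb4 F4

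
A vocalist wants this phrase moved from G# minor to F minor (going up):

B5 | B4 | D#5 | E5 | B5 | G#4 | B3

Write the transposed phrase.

Ab6 Ab5 C6 Db6 Ab6 F5 Ab4

From G# up to F is a diminished seventh; apply that to each pitch.
B5 to Ab6
B4 to Ab5
D#5 to C6
E5 to Db6
B5 to Ab6
G#4 to F5
B3 to Ab4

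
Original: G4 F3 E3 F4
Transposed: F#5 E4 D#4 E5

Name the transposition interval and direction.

up a major seventh

From G4 to F#5 is 7 letter names — a seventh of some quality.
G4 to F#5 is 11 semitones, which makes it a major seventh; the second version is higher, so the direction is up.
Checking another pair — F4 → E5 — gives the same interval.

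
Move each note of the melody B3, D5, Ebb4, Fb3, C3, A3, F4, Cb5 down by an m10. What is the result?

B3 gives G#2
D5 gives B3
Ebb4 gives Cb3
Fb3 gives Db2
C3 gives A1
A3 gives F#2
F4 gives D3
Cb5 gives Ab3

G#2 B3 Cb3 Db2 A1 F#2 D3 Ab3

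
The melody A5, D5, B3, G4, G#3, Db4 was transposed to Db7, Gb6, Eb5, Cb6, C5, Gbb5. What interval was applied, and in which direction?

Take the first pair: A5 → Db7. A to D spans 11 letter names, so the interval is some kind of eleventh.
A5 to Db7 is 16 semitones, which makes it a diminished eleventh; the second version is higher, so the direction is up.
Checking another pair — Db4 → Gbb5 — gives the same interval.

up a diminished eleventh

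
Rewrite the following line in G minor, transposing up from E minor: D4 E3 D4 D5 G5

E minor to G minor up is a minor third, so every note moves up by that interval.
D4 -> F4
E3 -> G3
D4 -> F4
D5 -> F5
G5 -> Bb5

F4 G3 F4 F5 Bb5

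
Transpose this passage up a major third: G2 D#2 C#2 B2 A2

B2 F##2 E#2 D#3 C#3

A major third up from G2 gives B2.
D#2 up a major third is F##2.
C#2 up a major third is E#2.
A major third up from B2 gives D#3.
A2: a third up reaches C, and 4 semitones makes it C#3.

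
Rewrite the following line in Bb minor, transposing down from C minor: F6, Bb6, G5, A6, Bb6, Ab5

Eb6 Ab6 F5 G6 Ab6 Gb5

From C down to Bb is a major second; apply that to each pitch.
F6 becomes Eb6
Bb6 becomes Ab6
G5 becomes F5
A6 becomes G6
Bb6 becomes Ab6
Ab5 becomes Gb5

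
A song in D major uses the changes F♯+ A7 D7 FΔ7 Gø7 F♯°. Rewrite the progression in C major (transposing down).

E+ G7 C7 EbΔ7 Fø7 E°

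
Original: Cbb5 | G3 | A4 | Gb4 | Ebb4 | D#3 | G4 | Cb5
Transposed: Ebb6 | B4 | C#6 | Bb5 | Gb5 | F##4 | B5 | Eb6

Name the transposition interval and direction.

up a major tenth

From Cbb5 to Ebb6 is 10 letter names — a tenth of some quality.
Cbb5 to Ebb6 is 16 semitones, which makes it a major tenth; the second version is higher, so the direction is up.
Checking another pair — Cb5 → Eb6 — gives the same interval.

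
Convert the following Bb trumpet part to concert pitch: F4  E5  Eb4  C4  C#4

Eb4 D5 Db4 Bb3 B3

Written C4 on the Bb trumpet sounds as Bb3, a major second lower; apply that shift to every note.
F4 gives Eb4
E5 gives D5
Eb4 gives Db4
C4 gives Bb3
C#4 gives B3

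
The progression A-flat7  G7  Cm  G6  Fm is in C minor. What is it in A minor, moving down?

F7 E7 Am E6 Dm

C minor down to A minor is a minor third; each chord root moves by that interval while the quality stays the same.
A-flat7: root A-flat down a minor third → F, giving F7.
G7: root G down a minor third → E, giving E7.
Cm: root C down a minor third → A, giving Am.
G6: root G down a minor third → E, giving E6.
Fm: root F down a minor third → D, giving Dm.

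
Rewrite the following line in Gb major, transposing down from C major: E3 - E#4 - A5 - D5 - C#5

C major to Gb major down is an augmented fourth, so every note moves down by that interval.
E3 gives Bb2
E#4 gives B3
A5 gives Eb5
D5 gives Ab4
C#5 gives G4

Bb2 B3 Eb5 Ab4 G4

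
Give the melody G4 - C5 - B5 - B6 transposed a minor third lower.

G4: a third down reaches E, and 3 semitones makes it E4.
C5: a third down reaches A, and 3 semitones makes it A4.
B5 down a minor third is G#5.
A minor third down from B6 gives G#6.

E4 A4 G#5 G#6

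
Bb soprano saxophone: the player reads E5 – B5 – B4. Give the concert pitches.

The Bb soprano saxophone sounds a major second below written, so transpose each written note down a major second.
E5 gives D5
B5 gives A5
B4 gives A4

D5 A5 A4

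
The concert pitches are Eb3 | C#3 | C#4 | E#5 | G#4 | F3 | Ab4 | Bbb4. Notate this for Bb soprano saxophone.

The Bb soprano saxophone sounds a major second below written, so the written part must be a major second above concert — transpose each note up.
Eb3 → F3
C#3 → D#3
C#4 → D#4
E#5 → F##5
G#4 → A#4
F3 → G3
Ab4 → Bb4
Bbb4 → Cb5

F3 D#3 D#4 F##5 A#4 G3 Bb4 Cb5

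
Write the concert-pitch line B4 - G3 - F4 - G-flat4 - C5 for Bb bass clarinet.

The Bb bass clarinet sounds a major ninth below written, so the written part must be a major ninth above concert — transpose each note up.
B4 → C#6
G3 → A4
F4 → G5
Gb4 → Ab5
C5 → D6

C#6 A4 G5 Ab5 D6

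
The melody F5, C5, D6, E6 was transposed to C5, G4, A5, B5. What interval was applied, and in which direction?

down a perfect fourth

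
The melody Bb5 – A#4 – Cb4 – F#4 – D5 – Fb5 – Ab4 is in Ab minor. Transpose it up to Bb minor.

C6 B#4 Db4 G#4 E5 Gb5 Bb4

From Ab up to Bb is a major second; apply that to each pitch.
Bb5 to C6
A#4 to B#4
Cb4 to Db4
F#4 to G#4
D5 to E5
Fb5 to Gb5
Ab4 to Bb4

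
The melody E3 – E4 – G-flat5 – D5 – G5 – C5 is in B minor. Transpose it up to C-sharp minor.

B minor to C-sharp minor up is a major second, so every note moves up by that interval.
E3 gives F#3
E4 gives F#4
Gb5 gives Ab5
D5 gives E5
G5 gives A5
C5 gives D5

F#3 F#4 Ab5 E5 A5 D5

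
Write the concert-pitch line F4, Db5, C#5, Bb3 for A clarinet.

Ab4 Fb5 E5 Db4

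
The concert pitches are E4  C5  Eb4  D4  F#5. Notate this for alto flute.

A4 F5 Ab4 G4 B5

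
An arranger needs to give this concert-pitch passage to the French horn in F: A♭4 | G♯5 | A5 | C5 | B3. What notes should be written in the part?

Eb5 D#6 E6 G5 F#4

The French horn in F sounds a perfect fifth below written, so the written part must be a perfect fifth above concert — transpose each note up.
Ab4 -> Eb5
G#5 -> D#6
A5 -> E6
C5 -> G5
B3 -> F#4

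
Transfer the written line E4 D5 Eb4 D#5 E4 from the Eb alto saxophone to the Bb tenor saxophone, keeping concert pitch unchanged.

First find concert pitch: the Eb alto saxophone sounds a major sixth below written, so E4 D5 Eb4 D#5 E4 sounds G3 F4 Gb3 F#4 G3.
Then write for Bb tenor saxophone: it sounds a major ninth below written, so the part must be a major ninth above concert.
G3 → A4
F4 → G5
Gb3 → Ab4
F#4 → G#5
G3 → A4

A4 G5 Ab4 G#5 A4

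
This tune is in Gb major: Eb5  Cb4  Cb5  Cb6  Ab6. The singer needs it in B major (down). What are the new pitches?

G#4 E3 E4 E5 C#6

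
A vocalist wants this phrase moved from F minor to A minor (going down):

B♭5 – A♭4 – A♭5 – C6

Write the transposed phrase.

D5 C4 C5 E5

F minor to A minor down is a minor sixth, so every note moves down by that interval.
Bb5 to D5
Ab4 to C4
Ab5 to C5
C6 to E5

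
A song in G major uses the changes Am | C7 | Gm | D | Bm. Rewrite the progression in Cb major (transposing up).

Dbm Fb7 Cbm Gb Ebm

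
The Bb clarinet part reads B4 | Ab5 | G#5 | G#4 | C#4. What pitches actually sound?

The Bb clarinet sounds a major second below written, so transpose each written note down a major second.
B4 becomes A4
Ab5 becomes Gb5
G#5 becomes F#5
G#4 becomes F#4
C#4 becomes B3

A4 Gb5 F#5 F#4 B3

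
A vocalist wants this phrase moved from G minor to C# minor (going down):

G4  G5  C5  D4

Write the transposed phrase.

C#4 C#5 F#4 G#3

From G down to C# is a diminished fifth; apply that to each pitch.
G4 to C#4
G5 to C#5
C5 to F#4
D4 to G#3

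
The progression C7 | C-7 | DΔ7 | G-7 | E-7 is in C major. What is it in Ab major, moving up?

C major up to Ab major is a minor sixth; each chord root moves by that interval while the quality stays the same.
C7: root C up a minor sixth → Ab, giving Ab7.
C-7: root C up a minor sixth → Ab, giving Ab-7.
DΔ7: root D up a minor sixth → Bb, giving BbΔ7.
G-7: root G up a minor sixth → Eb, giving Eb-7.
E-7: root E up a minor sixth → C, giving C-7.

Ab7 Ab-7 BbΔ7 Eb-7 C-7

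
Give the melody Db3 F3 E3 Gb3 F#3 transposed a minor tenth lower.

Bb1 D2 C#2 Eb2 D#2

Db3 down a minor tenth is Bb1.
F3 down a minor tenth is D2.
E3 down a minor tenth is C#2.
Gb3: a tenth down reaches E, and 15 semitones makes it Eb2.
A minor tenth down from F#3 gives D#2.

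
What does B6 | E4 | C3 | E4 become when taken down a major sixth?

D6 G3 Eb2 G3

B6: a sixth down reaches D, and 9 semitones makes it D6.
A major sixth down from E4 gives G3.
C3: a sixth down reaches E, and 9 semitones makes it Eb2.
E4: a sixth down reaches G, and 9 semitones makes it G3.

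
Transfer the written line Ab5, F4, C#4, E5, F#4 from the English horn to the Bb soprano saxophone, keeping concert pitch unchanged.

Eb5 C4 G#3 B4 C#4

First find concert pitch: the English horn sounds a perfect fifth below written, so Ab5 F4 C#4 E5 F#4 sounds Db5 Bb3 F#3 A4 B3.
Then write for Bb soprano saxophone: it sounds a major second below written, so the part must be a major second above concert.
Db5 → Eb5
Bb3 → C4
F#3 → G#3
A4 → B4
B3 → C#4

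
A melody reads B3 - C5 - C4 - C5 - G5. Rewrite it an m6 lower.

D#3 E4 E3 E4 B4

B3 down a minor sixth is D#3.
A minor sixth down from C5 gives E4.
C4 down a minor sixth is E3.
C5 down a minor sixth is E4.
G5 down a minor sixth is B4.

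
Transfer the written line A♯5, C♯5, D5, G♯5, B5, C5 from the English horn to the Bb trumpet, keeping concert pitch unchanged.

E#5 G#4 A4 D#5 F#5 G4

First find concert pitch: the English horn sounds a perfect fifth below written, so A♯5 C♯5 D5 G♯5 B5 C5 sounds D#5 F#4 G4 C#5 E5 F4.
Then write for Bb trumpet: it sounds a major second below written, so the part must be a major second above concert.
D#5 → E#5
F#4 → G#4
G4 → A4
C#5 → D#5
E5 → F#5
F4 → G4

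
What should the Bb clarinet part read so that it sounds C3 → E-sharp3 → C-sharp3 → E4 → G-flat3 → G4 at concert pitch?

D3 F##3 D#3 F#4 Ab3 A4

The Bb clarinet sounds a major second below written, so the written part must be a major second above concert — transpose each note up.
C3 to D3
E#3 to F##3
C#3 to D#3
E4 to F#4
Gb3 to Ab3
G4 to A4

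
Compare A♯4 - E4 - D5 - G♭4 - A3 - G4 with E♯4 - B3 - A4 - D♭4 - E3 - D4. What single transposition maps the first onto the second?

From A#4 to E#4 is 4 letter names — a fourth of some quality.
E#4 to A#4 is 5 semitones, which makes it a perfect fourth; the second version is lower, so the direction is down.
Checking another pair — G4 → D4 — gives the same interval.

down a perfect fourth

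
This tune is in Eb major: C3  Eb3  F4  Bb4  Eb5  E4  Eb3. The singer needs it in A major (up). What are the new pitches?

From Eb up to A is an augmented fourth; apply that to each pitch.
C3 → F#3
Eb3 → A3
F4 → B4
Bb4 → E5
Eb5 → A5
E4 → A#4
Eb3 → A3

F#3 A3 B4 E5 A5 A#4 A3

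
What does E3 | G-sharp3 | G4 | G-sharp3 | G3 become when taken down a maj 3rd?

C3 E3 Eb4 E3 Eb3

E3 -> C3
G#3 -> E3
G4 -> Eb4
G#3 -> E3
G3 -> Eb3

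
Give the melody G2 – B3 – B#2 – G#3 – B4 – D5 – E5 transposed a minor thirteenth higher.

Eb4 G5 G#4 E5 G6 Bb6 C7

G2 -> Eb4
B3 -> G5
B#2 -> G#4
G#3 -> E5
B4 -> G6
D5 -> Bb6
E5 -> C7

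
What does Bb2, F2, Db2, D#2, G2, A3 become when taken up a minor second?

Bb2 up a minor second is Cb3.
F2 up a minor second is Gb2.
A minor second up from Db2 gives Ebb2.
A minor second up from D#2 gives E2.
G2 up a minor second is Ab2.
A minor second up from A3 gives Bb3.

Cb3 Gb2 Ebb2 E2 Ab2 Bb3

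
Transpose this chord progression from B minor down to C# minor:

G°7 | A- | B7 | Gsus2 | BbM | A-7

A°7 B- C#7 Asus2 CM B-7

B minor down to C# minor is a minor seventh; each chord root moves by that interval while the quality stays the same.
G°7: root G down a minor seventh → A, giving A°7.
A-: root A down a minor seventh → B, giving B-.
B7: root B down a minor seventh → C#, giving C#7.
Gsus2: root G down a minor seventh → A, giving Asus2.
BbM: root Bb down a minor seventh → C, giving CM.
A-7: root A down a minor seventh → B, giving B-7.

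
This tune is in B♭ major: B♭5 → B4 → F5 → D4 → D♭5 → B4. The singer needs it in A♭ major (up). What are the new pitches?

Ab6 A5 Eb6 C5 Cb6 A5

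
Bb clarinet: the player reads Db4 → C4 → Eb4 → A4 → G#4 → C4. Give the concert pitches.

Cb4 Bb3 Db4 G4 F#4 Bb3

Written C4 on the Bb clarinet sounds as Bb3, a major second lower; apply that shift to every note.
Db4 -> Cb4
C4 -> Bb3
Eb4 -> Db4
A4 -> G4
G#4 -> F#4
C4 -> Bb3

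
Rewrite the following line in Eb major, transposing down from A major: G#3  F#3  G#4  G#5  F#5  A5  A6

D3 C3 D4 D5 C5 Eb5 Eb6

A major to Eb major down is an augmented fourth, so every note moves down by that interval.
G#3 to D3
F#3 to C3
G#4 to D4
G#5 to D5
F#5 to C5
A5 to Eb5
A6 to Eb6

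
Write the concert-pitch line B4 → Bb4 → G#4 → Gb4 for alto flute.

E5 Eb5 C#5 Cb5

Written C4 sounds as G3 on the alto flute, so concert pitches are written a perfect fourth up.
B4 -> E5
Bb4 -> Eb5
G#4 -> C#5
Gb4 -> Cb5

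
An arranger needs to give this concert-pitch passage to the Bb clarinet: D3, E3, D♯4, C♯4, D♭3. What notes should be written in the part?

E3 F#3 E#4 D#4 Eb3

Written C4 sounds as Bb3 on the Bb clarinet, so concert pitches are written a major second up.
D3 gives E3
E3 gives F#3
D#4 gives E#4
C#4 gives D#4
Db3 gives Eb3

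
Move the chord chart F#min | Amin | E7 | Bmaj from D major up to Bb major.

Dmin Fmin C7 Gmaj

D major up to Bb major is a minor sixth; each chord root moves by that interval while the quality stays the same.
F#min: root F# up a minor sixth → D, giving Dmin.
Amin: root A up a minor sixth → F, giving Fmin.
E7: root E up a minor sixth → C, giving C7.
Bmaj: root B up a minor sixth → G, giving Gmaj.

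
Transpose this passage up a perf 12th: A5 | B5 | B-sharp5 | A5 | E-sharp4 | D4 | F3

E7 F#7 F##7 E7 B#5 A5 C5

A perfect twelfth up from A5 gives E7.
B5 up a perfect twelfth is F#7.
A perfect twelfth up from B#5 gives F##7.
A5: a twelfth up reaches E, and 19 semitones makes it E7.
A perfect twelfth up from E#4 gives B#5.
D4 up a perfect twelfth is A5.
F3: a twelfth up reaches C, and 19 semitones makes it C5.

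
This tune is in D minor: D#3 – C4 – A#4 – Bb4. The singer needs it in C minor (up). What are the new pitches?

From D up to C is a minor seventh; apply that to each pitch.
D#3 gives C#4
C4 gives Bb4
A#4 gives G#5
Bb4 gives Ab5

C#4 Bb4 G#5 Ab5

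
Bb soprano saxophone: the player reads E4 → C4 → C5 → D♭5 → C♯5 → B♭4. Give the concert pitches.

D4 Bb3 Bb4 Cb5 B4 Ab4

Written C4 on the Bb soprano saxophone sounds as Bb3, a major second lower; apply that shift to every note.
E4 -> D4
C4 -> Bb3
C5 -> Bb4
Db5 -> Cb5
C#5 -> B4
Bb4 -> Ab4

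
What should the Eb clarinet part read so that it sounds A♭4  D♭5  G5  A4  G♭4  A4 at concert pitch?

Written C4 sounds as Eb4 on the Eb clarinet, so concert pitches are written a minor third down.
Ab4 → F4
Db5 → Bb4
G5 → E5
A4 → F#4
Gb4 → Eb4
A4 → F#4

F4 Bb4 E5 F#4 Eb4 F#4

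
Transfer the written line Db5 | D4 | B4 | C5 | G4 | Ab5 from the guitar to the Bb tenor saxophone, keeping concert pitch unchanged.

First find concert pitch: the guitar sounds a perfect octave below written, so Db5 D4 B4 C5 G4 Ab5 sounds Db4 D3 B3 C4 G3 Ab4.
Then write for Bb tenor saxophone: it sounds a major ninth below written, so the part must be a major ninth above concert.
Db4 → Eb5
D3 → E4
B3 → C#5
C4 → D5
G3 → A4
Ab4 → Bb5

Eb5 E4 C#5 D5 A4 Bb5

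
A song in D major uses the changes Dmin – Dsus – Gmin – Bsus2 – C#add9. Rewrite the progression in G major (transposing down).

Gmin Gsus Cmin Esus2 F#add9

D major down to G major is a perfect fifth; each chord root moves by that interval while the quality stays the same.
Dmin: root D down a perfect fifth → G, giving Gmin.
Dsus: root D down a perfect fifth → G, giving Gsus.
Gmin: root G down a perfect fifth → C, giving Cmin.
Bsus2: root B down a perfect fifth → E, giving Esus2.
C#add9: root C# down a perfect fifth → F#, giving F#add9.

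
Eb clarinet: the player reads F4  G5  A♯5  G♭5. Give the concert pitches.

Ab4 Bb5 C#6 Bbb5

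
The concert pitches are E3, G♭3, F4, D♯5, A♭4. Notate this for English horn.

Written C4 sounds as F3 on the English horn, so concert pitches are written a perfect fifth up.
E3 → B3
Gb3 → Db4
F4 → C5
D#5 → A#5
Ab4 → Eb5

B3 Db4 C5 A#5 Eb5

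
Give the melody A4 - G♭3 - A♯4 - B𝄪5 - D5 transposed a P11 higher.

A4 to D6
Gb3 to Cb5
A#4 to D#6
B##5 to E##7
D5 to G6

D6 Cb5 D#6 E##7 G6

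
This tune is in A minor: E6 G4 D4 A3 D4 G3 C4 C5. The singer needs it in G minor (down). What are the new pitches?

D6 F4 C4 G3 C4 F3 Bb3 Bb4

From A down to G is a major second; apply that to each pitch.
E6 to D6
G4 to F4
D4 to C4
A3 to G3
D4 to C4
G3 to F3
C4 to Bb3
C5 to Bb4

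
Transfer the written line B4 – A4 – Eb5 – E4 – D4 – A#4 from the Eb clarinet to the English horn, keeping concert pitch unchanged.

First find concert pitch: the Eb clarinet sounds a minor third above written, so B4 A4 Eb5 E4 D4 A#4 sounds D5 C5 Gb5 G4 F4 C#5.
Then write for English horn: it sounds a perfect fifth below written, so the part must be a perfect fifth above concert.
D5 → A5
C5 → G5
Gb5 → Db6
G4 → D5
F4 → C5
C#5 → G#5

A5 G5 Db6 D5 C5 G#5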